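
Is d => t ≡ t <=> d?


Compare truth tables:
d | t | φ | ψ
-------------
False | False | True | True
True | False | False | False
False | True | True | False
True | True | True | True
They differ at row 3 (d=False, t=True): φ=True but ψ=False.

No, they are not logically equivalent.


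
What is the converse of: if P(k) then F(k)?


The converse of (P → Q) is (Q → P). It is not in general equivalent to the original.
Here P = 'P(k)' and Q = 'F(k)'.

If F(k), then P(k).


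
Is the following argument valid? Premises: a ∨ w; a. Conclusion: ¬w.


This is affirming a disjunct (fallacy). There exist truth assignments where the premises are all true but the conclusion is false.

Invalid.


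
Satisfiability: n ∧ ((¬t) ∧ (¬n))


Check all 4 assignments over {n, t}:
n | t | φ
---------
F | F | F
T | F | F
F | T | F
T | T | F
No assignment makes the formula true.

Unsatisfiable.


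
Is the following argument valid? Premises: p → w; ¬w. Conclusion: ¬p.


This matches the form of modus tollens: the conclusion follows in every model of the premises.

Valid.


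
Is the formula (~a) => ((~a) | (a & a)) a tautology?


Build the truth table over {a}:
a | φ
-----
False | True
True | True
Every row evaluates to true.

Yes, it is a tautology.


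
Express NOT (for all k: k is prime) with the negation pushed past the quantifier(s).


¬(for all x: φ) = there exists x: ¬φ, and ¬(there exists x: φ) = for all x: ¬φ.
Apply to the universal statement.

there exists k: NOT(k is prime)


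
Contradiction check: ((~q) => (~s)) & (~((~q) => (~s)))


Truth table over {q, s}:
q | s | φ
---------
False | False | False
True | False | False
False | True | False
True | True | False
Every row is false.

Yes, it is a contradiction.


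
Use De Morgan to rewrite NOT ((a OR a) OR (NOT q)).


De Morgan: the negation of a disjunction is the conjunction of the negations.
Distribute NOT across OR, flipping it to AND, and negate each literal.

((NOT a) AND (NOT a)) AND q


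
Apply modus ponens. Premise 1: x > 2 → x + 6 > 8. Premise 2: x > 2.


Modus ponens: from (P → Q) and P, infer Q.
P = 'x > 2' is asserted, and P → Q holds, so Q follows.

x + 6 > 8.


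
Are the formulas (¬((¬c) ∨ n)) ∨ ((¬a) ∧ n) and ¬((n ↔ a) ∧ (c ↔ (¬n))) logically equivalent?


Compare truth tables:
a | c | n | φ | ψ
-----------------
F | F | F | F | T
T | F | F | F | T
F | T | F | T | F
T | T | F | T | T
F | F | T | T | T
T | F | T | F | F
F | T | T | T | T
T | T | T | F | T
They differ at row 1 (a=F, c=F, n=F): φ=F but ψ=T.

No, they are not logically equivalent.


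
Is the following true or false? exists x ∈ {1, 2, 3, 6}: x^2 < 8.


Evaluate the predicate on each element: 1:True, 2:True, 3:False, 6:False.
Witness x = 1 satisfies the predicate.

True


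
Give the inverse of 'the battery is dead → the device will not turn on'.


The inverse of (P → Q) is (¬P → ¬Q). It is equivalent to the converse, not to the original.
Here P = 'the battery is dead' and Q = 'the device will not turn on'.

If not (the battery is dead), then not (the device will not turn on).


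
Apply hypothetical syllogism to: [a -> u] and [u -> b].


Hypothetical syllogism: from (P → Q) and (Q → R), infer (P → R).
Chain the two implications through the shared middle term 'u'.

a -> b


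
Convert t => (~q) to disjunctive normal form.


Step 1: Rewrite t → (¬q) as ¬t ∨ (¬q).

(~t) | (~q)


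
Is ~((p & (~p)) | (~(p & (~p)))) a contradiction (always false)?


Truth table over {p}:
p | φ
-----
False | False
True | False
Every row is false.

Yes, it is a contradiction.


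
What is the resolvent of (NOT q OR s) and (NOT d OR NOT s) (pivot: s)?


The clauses contain complementary literals s and NOTs.
Resolution eliminates this pair and disjoins the remaining literals (merging duplicates).

(NOT q OR NOT d)


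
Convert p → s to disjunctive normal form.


Step 1: Rewrite p → s as ¬p ∨ s.

(¬p) ∨ s


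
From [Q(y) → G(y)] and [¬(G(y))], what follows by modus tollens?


Modus tollens: from (P → Q) and ¬Q, infer ¬P.
Q = 'G(y)' is denied; since P → Q, P must also fail.

Not (Q(y)).


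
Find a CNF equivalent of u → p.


Step 1: Rewrite u → p as ¬u ∨ p.

(¬u) ∨ p


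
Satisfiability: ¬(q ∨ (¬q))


Check all 2 assignments over {q}:
q | φ
-----
F | F
T | F
No assignment makes the formula true.

Unsatisfiable.


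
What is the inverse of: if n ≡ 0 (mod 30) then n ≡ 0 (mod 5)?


The inverse of (P → Q) is (¬P → ¬Q). It is equivalent to the converse, not to the original.
Here P = 'n ≡ 0 (mod 30)' and Q = 'n ≡ 0 (mod 5)'.

If not (n ≡ 0 (mod 30)), then not (n ≡ 0 (mod 5)).


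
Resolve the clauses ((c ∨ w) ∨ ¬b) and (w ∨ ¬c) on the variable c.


The clauses contain complementary literals c and ¬c.
Resolution eliminates this pair and disjoins the remaining literals (merging duplicates).

(w ∨ ¬b)


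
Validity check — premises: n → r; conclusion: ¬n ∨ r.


This matches the form of material implication: the conclusion follows in every model of the premises.

Valid.


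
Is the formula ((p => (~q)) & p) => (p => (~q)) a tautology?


Build the truth table over {p, q}:
p | q | φ
---------
False | False | True
True | False | True
False | True | True
True | True | True
Every row evaluates to true.

Yes, it is a tautology.


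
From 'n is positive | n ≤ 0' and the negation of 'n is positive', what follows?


Disjunctive syllogism: from (P ∨ Q) and ¬P, infer Q.
One disjunct, 'n is positive', is ruled out; the other must hold.

n ≤ 0


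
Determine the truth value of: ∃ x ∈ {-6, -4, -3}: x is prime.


Evaluate the predicate on each element: -6:F, -4:F, -3:F.
No element satisfies the predicate.

F


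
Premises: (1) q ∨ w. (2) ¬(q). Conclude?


Disjunctive syllogism: from (P ∨ Q) and ¬P, infer Q.
One disjunct, 'q', is ruled out; the other must hold.

w


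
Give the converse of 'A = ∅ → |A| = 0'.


The converse of (P → Q) is (Q → P). It is not in general equivalent to the original.
Here P = 'A = ∅' and Q = '|A| = 0'.

If |A| = 0, then A = ∅.


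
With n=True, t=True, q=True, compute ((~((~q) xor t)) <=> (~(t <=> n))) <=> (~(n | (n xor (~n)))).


Substitute n=True, t=True, q=True:
… (earlier sub-steps elided)
(~q) xor t = False xor True = True
~((~q) xor t) = False
t <=> n = True <=> True = True
~(t <=> n) = False
(~((~q) xor t)) <=> (~(t <=> n)) = False <=> False = True
~n = False
n xor (~n) = True xor False = True
n | (n xor (~n)) = True | True = True
~(n | (n xor (~n))) = False
((~((~q) xor t)) <=> (~(t <=> n))) <=> (~(n | (n xor (~n)))) = True <=> False = False

False


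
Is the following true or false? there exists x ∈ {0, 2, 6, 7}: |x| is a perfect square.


Evaluate the predicate on each element: 0:T, 2:F, 6:F, 7:F.
Witness x = 0 satisfies the predicate.

T


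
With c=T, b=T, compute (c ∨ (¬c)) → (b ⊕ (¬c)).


Substitute c=T, b=T:
¬c = F
c ∨ (¬c) = T ∨ F = T
¬c = F
b ⊕ (¬c) = T ⊕ F = T
(c ∨ (¬c)) → (b ⊕ (¬c)) = T → T = T

T


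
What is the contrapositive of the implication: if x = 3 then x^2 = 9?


The contrapositive of (P → Q) is (¬Q → ¬P); it is logically equivalent to the original.
Here P = 'x = 3' and Q = 'x^2 = 9'.

If not (x^2 = 9), then not (x = 3).


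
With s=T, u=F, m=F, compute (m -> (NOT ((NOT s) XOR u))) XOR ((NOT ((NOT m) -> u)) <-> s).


Substitute s=T, u=F, m=F:
NOT s = F
(NOT s) XOR u = F XOR F = F
NOT ((NOT s) XOR u) = T
m -> (NOT ((NOT s) XOR u)) = F -> T = T
NOT m = T
(NOT m) -> u = T -> F = F
NOT ((NOT m) -> u) = T
(NOT ((NOT m) -> u)) <-> s = T <-> T = T
(m -> (NOT ((NOT s) XOR u))) XOR ((NOT ((NOT m) -> u)) <-> s) = T XOR T = F

F


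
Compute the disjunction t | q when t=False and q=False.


Disjunction is false only when both operands are false.
Substitute: t=False, q=False.
False | False evaluates to False.

False


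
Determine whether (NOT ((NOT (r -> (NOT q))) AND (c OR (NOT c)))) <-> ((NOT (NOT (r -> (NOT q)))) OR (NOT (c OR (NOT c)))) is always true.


Build the truth table over {c, q, r}:
c | q | r | φ
-------------
F | F | F | T
T | F | F | T
F | T | F | T
T | T | F | T
F | F | T | T
T | F | T | T
F | T | T | T
T | T | T | T
Every row evaluates to true.

Yes, it is a tautology.


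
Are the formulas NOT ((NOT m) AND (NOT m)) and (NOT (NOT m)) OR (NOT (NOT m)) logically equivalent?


Compare truth tables:
m | φ | ψ
---------
F | F | F
T | T | T
The columns φ and ψ agree on every row.

Yes, they are logically equivalent.


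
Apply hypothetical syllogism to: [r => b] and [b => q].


Hypothetical syllogism: from (P → Q) and (Q → R), infer (P → R).
Chain the two implications through the shared middle term 'b'.

r => q


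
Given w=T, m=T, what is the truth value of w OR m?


Disjunction is false only when both operands are false.
Substitute: w=T, m=T.
T OR T evaluates to T.

T


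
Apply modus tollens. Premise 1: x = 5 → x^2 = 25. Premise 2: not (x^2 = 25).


Modus tollens: from (P → Q) and ¬Q, infer ¬P.
Q = 'x^2 = 25' is denied; since P → Q, P must also fail.

Not (x = 5).


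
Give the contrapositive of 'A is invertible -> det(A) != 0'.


The contrapositive of (P → Q) is (¬Q → ¬P); it is logically equivalent to the original.
Here P = 'A is invertible' and Q = 'det(A) != 0'.

If not (det(A) != 0), then not (A is invertible).


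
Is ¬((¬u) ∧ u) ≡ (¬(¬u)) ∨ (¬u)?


Compare truth tables:
u | φ | ψ
---------
F | T | T
T | T | T
The columns φ and ψ agree on every row.

Yes, they are logically equivalent.


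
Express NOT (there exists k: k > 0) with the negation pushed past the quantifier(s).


¬(for all x: φ) = there exists x: ¬φ, and ¬(there exists x: φ) = for all x: ¬φ.
Apply to the existential statement.

for all k: NOT(k > 0)


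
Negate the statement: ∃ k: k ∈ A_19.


¬(∀ x: φ) = ∃ x: ¬φ, and ¬(∃ x: φ) = ∀ x: ¬φ.
Apply to the existential statement.

∀ k: ¬(k ∈ A_19)


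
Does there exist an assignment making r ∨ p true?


Search for a satisfying assignment over {p, r}.
Try p=T, r=F: the formula evaluates to T.
A satisfying assignment exists.

Satisfiable.


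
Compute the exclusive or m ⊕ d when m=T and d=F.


Exclusive or is true when exactly one operand is true.
Substitute: m=T, d=F.
T ⊕ F evaluates to T.

T


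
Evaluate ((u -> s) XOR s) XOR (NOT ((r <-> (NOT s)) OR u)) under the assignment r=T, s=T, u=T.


Substitute r=T, s=T, u=T:
u -> s = T -> T = T
(u -> s) XOR s = T XOR T = F
NOT s = F
r <-> (NOT s) = T <-> F = F
(r <-> (NOT s)) OR u = F OR T = T
NOT ((r <-> (NOT s)) OR u) = F
((u -> s) XOR s) XOR (NOT ((r <-> (NOT s)) OR u)) = F XOR F = F

F


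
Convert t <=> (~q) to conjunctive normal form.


Step 1: Rewrite t ↔ (¬q) as (t → (¬q)) ∧ ((¬q) → t).
Step 2: Rewrite each implication as a disjunction.
Step 3: Eliminate any double negations (¬¬X = X).

((~t) | (~q)) & (q | t)


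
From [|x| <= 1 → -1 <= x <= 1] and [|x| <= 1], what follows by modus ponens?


Modus ponens: from (P → Q) and P, infer Q.
P = '|x| <= 1' is asserted, and P → Q holds, so Q follows.

-1 <= x <= 1.


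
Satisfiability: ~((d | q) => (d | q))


Check all 4 assignments over {d, q}:
d | q | φ
---------
False | False | False
True | False | False
False | True | False
True | True | False
No assignment makes the formula true.

Unsatisfiable.


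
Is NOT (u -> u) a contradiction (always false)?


Truth table over {u}:
u | φ
-----
F | F
T | F
Every row is false.

Yes, it is a contradiction.


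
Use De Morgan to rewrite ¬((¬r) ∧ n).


De Morgan: the negation of a conjunction is the disjunction of the negations.
Distribute ¬ across ∧, flipping it to ∨, and negate each literal.

r ∨ (¬n)


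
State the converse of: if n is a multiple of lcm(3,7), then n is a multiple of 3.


The converse of (P → Q) is (Q → P). It is not in general equivalent to the original.
Here P = 'n is a multiple of lcm(3,7)' and Q = 'n is a multiple of 3'.

If n is a multiple of 3, then n is a multiple of lcm(3,7).


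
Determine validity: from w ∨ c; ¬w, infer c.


This matches the form of disjunctive syllogism: the conclusion follows in every model of the premises.

Valid.


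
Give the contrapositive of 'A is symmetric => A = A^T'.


The contrapositive of (P → Q) is (¬Q → ¬P); it is logically equivalent to the original.
Here P = 'A is symmetric' and Q = 'A = A^T'.

If not (A = A^T), then not (A is symmetric).


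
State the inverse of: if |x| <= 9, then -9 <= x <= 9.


The inverse of (P → Q) is (¬P → ¬Q). It is equivalent to the converse, not to the original.
Here P = '|x| <= 9' and Q = '-9 <= x <= 9'.

If not (|x| <= 9), then not (-9 <= x <= 9).


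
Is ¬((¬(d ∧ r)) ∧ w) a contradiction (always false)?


Truth table over {d, r, w}:
d | r | w | φ
-------------
F | F | F | T
T | F | F | T
F | T | F | T
T | T | F | T
F | F | T | F
T | F | T | F
F | T | T | F
T | T | T | T
Satisfying assignment at row 1: d=F, r=F, w=F gives T.

No, it is not a contradiction.


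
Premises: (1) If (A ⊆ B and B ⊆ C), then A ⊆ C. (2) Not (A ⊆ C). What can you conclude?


Modus tollens: from (P → Q) and ¬Q, infer ¬P.
Q = 'A ⊆ C' is denied; since P → Q, P must also fail.

Not ((A ⊆ B and B ⊆ C)).


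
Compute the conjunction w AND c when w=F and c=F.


Conjunction is true only when both operands are true.
Substitute: w=F, c=F.
F AND F evaluates to F.

F


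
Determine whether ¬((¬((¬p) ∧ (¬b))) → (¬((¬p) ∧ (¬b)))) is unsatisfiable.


Truth table over {b, p}:
b | p | φ
---------
F | F | F
T | F | F
F | T | F
T | T | F
Every row is false.

Yes, it is a contradiction.


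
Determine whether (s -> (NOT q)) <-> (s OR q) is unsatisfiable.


Truth table over {q, s}:
q | s | φ
---------
F | F | F
T | F | T
F | T | T
T | T | F
Satisfying assignment at row 2: q=T, s=F gives T.

No, it is not a contradiction.


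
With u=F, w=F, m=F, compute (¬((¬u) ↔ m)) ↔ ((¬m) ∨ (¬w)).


Substitute u=F, w=F, m=F:
¬u = T
(¬u) ↔ m = T ↔ F = F
¬((¬u) ↔ m) = T
¬m = T
¬w = T
(¬m) ∨ (¬w) = T ∨ T = T
(¬((¬u) ↔ m)) ↔ ((¬m) ∨ (¬w)) = T ↔ T = T

T


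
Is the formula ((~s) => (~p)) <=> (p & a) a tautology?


Build the truth table over {a, p, s}:
a | p | s | φ
-------------
False | False | False | False
True | False | False | False
False | True | False | True
True | True | False | False
False | False | True | False
True | False | True | False
False | True | True | False
True | True | True | True
Counterexample at row 1: with a=False, p=False, s=False, the formula is False.

No, it is not a tautology.


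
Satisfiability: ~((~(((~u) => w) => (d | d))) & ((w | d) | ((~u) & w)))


Search for a satisfying assignment over {d, u, w}.
Try d=False, u=False, w=False: the formula evaluates to True.
A satisfying assignment exists.

Satisfiable.


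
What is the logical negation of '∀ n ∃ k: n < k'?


Negation flips each quantifier (∀↔∃) and negates the inner predicate.
¬(∀ n ∃ k: φ) = ∃ n ∀ k: ¬φ.

∃ n ∀ k: ¬(n < k)


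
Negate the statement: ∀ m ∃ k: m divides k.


Negation flips each quantifier (∀↔∃) and negates the inner predicate.
¬(∀ m ∃ k: φ) = ∃ m ∀ k: ¬φ.

∃ m ∀ k: ¬(m divides k)


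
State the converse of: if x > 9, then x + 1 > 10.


The converse of (P → Q) is (Q → P). It is not in general equivalent to the original.
Here P = 'x > 9' and Q = 'x + 1 > 10'.

If x + 1 > 10, then x > 9.


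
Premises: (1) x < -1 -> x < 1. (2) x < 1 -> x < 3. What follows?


Hypothetical syllogism: from (P → Q) and (Q → R), infer (P → R).
Chain the two implications through the shared middle term 'x < 1'.

x < -1 -> x < 3


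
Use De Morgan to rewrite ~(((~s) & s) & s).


De Morgan: the negation of a conjunction is the disjunction of the negations.
Distribute ~ across &, flipping it to |, and negate each literal.

(s | (~s)) | (~s)


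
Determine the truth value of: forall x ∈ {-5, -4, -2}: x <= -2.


Evaluate the predicate on each element: -5:True, -4:True, -2:True.
Every element satisfies the predicate.

True


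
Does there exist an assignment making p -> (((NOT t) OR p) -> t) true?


Search for a satisfying assignment over {p, t}.
Try p=F, t=F: the formula evaluates to T.
A satisfying assignment exists.

Satisfiable.


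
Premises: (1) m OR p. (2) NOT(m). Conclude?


Disjunctive syllogism: from (P ∨ Q) and ¬P, infer Q.
One disjunct, 'm', is ruled out; the other must hold.

p


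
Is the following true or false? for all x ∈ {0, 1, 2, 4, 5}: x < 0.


Evaluate the predicate on each element: 0:F, 1:F, 2:F, 4:F, 5:F.
Counterexample x = 0 fails the predicate.

F


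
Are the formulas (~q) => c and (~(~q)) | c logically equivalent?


Compare truth tables:
c | q | φ | ψ
-------------
False | False | False | False
True | False | True | True
False | True | True | True
True | True | True | True
The columns φ and ψ agree on every row.

Yes, they are logically equivalent.


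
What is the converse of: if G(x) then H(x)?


The converse of (P → Q) is (Q → P). It is not in general equivalent to the original.
Here P = 'G(x)' and Q = 'H(x)'.

If H(x), then G(x).


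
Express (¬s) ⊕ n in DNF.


Step 1: (¬s) ⊕ n is true exactly when they disagree: ((¬s) ∧ ¬n) ∨ (¬(¬s) ∧ n).
Step 2: Eliminate any double negations (¬¬X = X).

((¬s) ∧ (¬n)) ∨ (s ∧ n)


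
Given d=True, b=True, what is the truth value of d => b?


Implication is false only when antecedent is true and consequent is false.
Substitute: d=True, b=True.
True => True evaluates to True.

True


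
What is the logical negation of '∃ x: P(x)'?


¬(∀ x: φ) = ∃ x: ¬φ, and ¬(∃ x: φ) = ∀ x: ¬φ.
Apply to the existential statement.

∀ x: ¬(P(x))


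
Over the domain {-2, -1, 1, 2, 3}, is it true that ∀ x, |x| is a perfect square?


Evaluate the predicate on each element: -2:F, -1:T, 1:T, 2:F, 3:F.
Counterexample x = -2 fails the predicate.

F


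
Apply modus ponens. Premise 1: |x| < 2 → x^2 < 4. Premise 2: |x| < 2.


Modus ponens: from (P → Q) and P, infer Q.
P = '|x| < 2' is asserted, and P → Q holds, so Q follows.

x^2 < 4.


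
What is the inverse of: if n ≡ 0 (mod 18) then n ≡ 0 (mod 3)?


The inverse of (P → Q) is (¬P → ¬Q). It is equivalent to the converse, not to the original.
Here P = 'n ≡ 0 (mod 18)' and Q = 'n ≡ 0 (mod 3)'.

If not (n ≡ 0 (mod 18)), then not (n ≡ 0 (mod 3)).


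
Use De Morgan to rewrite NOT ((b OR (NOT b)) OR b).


De Morgan: the negation of a disjunction is the conjunction of the negations.
Distribute NOT across OR, flipping it to AND, and negate each literal.

((NOT b) AND b) AND (NOT b)


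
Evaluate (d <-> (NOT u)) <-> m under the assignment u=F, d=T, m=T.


Substitute u=F, d=T, m=T:
NOT u = T
d <-> (NOT u) = T <-> T = T
(d <-> (NOT u)) <-> m = T <-> T = T

T


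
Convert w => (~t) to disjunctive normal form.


Step 1: Rewrite w → (¬t) as ¬w ∨ (¬t).

(~w) | (~t)


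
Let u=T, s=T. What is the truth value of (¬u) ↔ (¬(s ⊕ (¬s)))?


Substitute u=T, s=T:
¬u = F
¬s = F
s ⊕ (¬s) = T ⊕ F = T
¬(s ⊕ (¬s)) = F
(¬u) ↔ (¬(s ⊕ (¬s))) = F ↔ F = T

T


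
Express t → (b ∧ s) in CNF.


Step 1: Rewrite t → (b ∧ s) as ¬t ∨ (b ∧ s).
Step 2: Distribute ∨ over ∧.

((¬t) ∨ b) ∧ ((¬t) ∨ s)


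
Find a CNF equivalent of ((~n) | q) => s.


Step 1: Rewrite as ¬((¬n) ∨ q) ∨ s = (¬(¬n) ∧ ¬q) ∨ s.
Step 2: Distribute ∨ over ∧.
Step 3: Eliminate any double negations (¬¬X = X).

(n | s) & ((~q) | s)


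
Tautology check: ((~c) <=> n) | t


Build the truth table over {c, n, t}:
c | n | t | φ
-------------
False | False | False | False
True | False | False | True
False | True | False | True
True | True | False | False
False | False | True | True
True | False | True | True
False | True | True | True
True | True | True | True
Counterexample at row 1: with c=False, n=False, t=False, the formula is False.

No, it is not a tautology.


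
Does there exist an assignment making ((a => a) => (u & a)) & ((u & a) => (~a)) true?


Check all 4 assignments over {a, u}:
a | u | φ
---------
False | False | False
True | False | False
False | True | False
True | True | False
No assignment makes the formula true.

Unsatisfiable.


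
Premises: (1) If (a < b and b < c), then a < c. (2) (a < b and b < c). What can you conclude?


Modus ponens: from (P → Q) and P, infer Q.
P = '(a < b and b < c)' is asserted, and P → Q holds, so Q follows.

a < c.


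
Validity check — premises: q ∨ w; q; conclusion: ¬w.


This is affirming a disjunct (fallacy). There exist truth assignments where the premises are all true but the conclusion is false.

Invalid.


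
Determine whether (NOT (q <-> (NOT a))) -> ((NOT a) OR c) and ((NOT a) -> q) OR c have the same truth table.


Compare truth tables:
a | c | q | φ | ψ
-----------------
F | F | F | T | F
T | F | F | T | T
F | T | F | T | T
T | T | F | T | T
F | F | T | T | T
T | F | T | F | T
F | T | T | T | T
T | T | T | T | T
They differ at row 1 (a=F, c=F, q=F): φ=T but ψ=F.

No, they are not logically equivalent.


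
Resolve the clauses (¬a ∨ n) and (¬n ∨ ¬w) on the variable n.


The clauses contain complementary literals n and ¬n.
Resolution eliminates this pair and disjoins the remaining literals (merging duplicates).

(¬a ∨ ¬w)


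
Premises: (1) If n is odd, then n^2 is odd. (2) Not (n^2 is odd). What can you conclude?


Modus tollens: from (P → Q) and ¬Q, infer ¬P.
Q = 'n^2 is odd' is denied; since P → Q, P must also fail.

Not (n is odd).


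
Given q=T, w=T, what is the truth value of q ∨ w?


Disjunction is false only when both operands are false.
Substitute: q=T, w=T.
T ∨ T evaluates to T.

T


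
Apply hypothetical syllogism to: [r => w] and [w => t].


Hypothetical syllogism: from (P → Q) and (Q → R), infer (P → R).
Chain the two implications through the shared middle term 'w'.

r => t


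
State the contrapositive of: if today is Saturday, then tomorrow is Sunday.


The contrapositive of (P → Q) is (¬Q → ¬P); it is logically equivalent to the original.
Here P = 'today is Saturday' and Q = 'tomorrow is Sunday'.

If not (tomorrow is Sunday), then not (today is Saturday).


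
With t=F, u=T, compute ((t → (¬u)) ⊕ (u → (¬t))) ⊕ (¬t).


Substitute t=F, u=T:
¬u = F
t → (¬u) = F → F = T
¬t = T
u → (¬t) = T → T = T
(t → (¬u)) ⊕ (u → (¬t)) = T ⊕ T = F
¬t = T
((t → (¬u)) ⊕ (u → (¬t))) ⊕ (¬t) = F ⊕ T = T

T


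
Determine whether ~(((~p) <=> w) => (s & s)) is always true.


Build the truth table over {p, s, w}:
p | s | w | φ
-------------
False | False | False | False
True | False | False | True
False | True | False | False
True | True | False | False
False | False | True | True
True | False | True | False
False | True | True | False
True | True | True | False
Counterexample at row 1: with p=False, s=False, w=False, the formula is False.

No, it is not a tautology.


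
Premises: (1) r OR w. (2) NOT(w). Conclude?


Disjunctive syllogism: from (P ∨ Q) and ¬P, infer Q.
One disjunct, 'w', is ruled out; the other must hold.

r


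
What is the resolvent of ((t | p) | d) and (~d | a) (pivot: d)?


The clauses contain complementary literals d and ~d.
Resolution eliminates this pair and disjoins the remaining literals (merging duplicates).

((t | p) | a)


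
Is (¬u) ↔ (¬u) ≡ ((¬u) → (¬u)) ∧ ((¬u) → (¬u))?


Compare truth tables:
u | φ | ψ
---------
F | T | T
T | T | T
The columns φ and ψ agree on every row.

Yes, they are logically equivalent.


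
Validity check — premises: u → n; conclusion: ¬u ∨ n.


This matches the form of material implication: the conclusion follows in every model of the premises.

Valid.


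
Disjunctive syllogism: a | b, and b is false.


Disjunctive syllogism: from (P ∨ Q) and ¬P, infer Q.
One disjunct, 'b', is ruled out; the other must hold.

a


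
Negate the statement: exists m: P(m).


¬(forall x: φ) = exists x: ¬φ, and ¬(exists x: φ) = forall x: ¬φ.
Apply to the existential statement.

forall m: ~(P(m))


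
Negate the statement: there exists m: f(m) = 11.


¬(for all x: φ) = there exists x: ¬φ, and ¬(there exists x: φ) = for all x: ¬φ.
Apply to the existential statement.

for all m: NOT(f(m) = 11)


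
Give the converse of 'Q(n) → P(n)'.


The converse of (P → Q) is (Q → P). It is not in general equivalent to the original.
Here P = 'Q(n)' and Q = 'P(n)'.

If P(n), then Q(n).


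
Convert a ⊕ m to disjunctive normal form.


Step 1: a ⊕ m is true exactly when they disagree: (a ∧ ¬m) ∨ (¬a ∧ m).

(a ∧ (¬m)) ∨ ((¬a) ∧ m)


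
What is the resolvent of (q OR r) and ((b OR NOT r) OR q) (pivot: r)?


The clauses contain complementary literals r and NOTr.
Resolution eliminates this pair and disjoins the remaining literals (merging duplicates).

(q OR b)


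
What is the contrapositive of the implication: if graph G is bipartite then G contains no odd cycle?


The contrapositive of (P → Q) is (¬Q → ¬P); it is logically equivalent to the original.
Here P = 'graph G is bipartite' and Q = 'G contains no odd cycle'.

If not (G contains no odd cycle), then not (graph G is bipartite).


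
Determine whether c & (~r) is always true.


Build the truth table over {c, r}:
c | r | φ
---------
False | False | False
True | False | True
False | True | False
True | True | False
Counterexample at row 1: with c=False, r=False, the formula is False.

No, it is not a tautology.


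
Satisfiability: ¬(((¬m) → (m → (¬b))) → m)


Search for a satisfying assignment over {b, m}.
Try b=F, m=F: the formula evaluates to T.
A satisfying assignment exists.

Satisfiable.


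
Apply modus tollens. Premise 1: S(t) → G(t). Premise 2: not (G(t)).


Modus tollens: from (P → Q) and ¬Q, infer ¬P.
Q = 'G(t)' is denied; since P → Q, P must also fail.

Not (S(t)).


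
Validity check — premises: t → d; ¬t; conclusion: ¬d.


This is denying the antecedent (fallacy). There exist truth assignments where the premises are all true but the conclusion is false.

Invalid.


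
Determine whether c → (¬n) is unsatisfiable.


Truth table over {c, n}:
c | n | φ
---------
F | F | T
T | F | T
F | T | T
T | T | F
Satisfying assignment at row 1: c=F, n=F gives T.

No, it is not a contradiction.


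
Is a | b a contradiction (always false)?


Truth table over {a, b}:
a | b | φ
---------
False | False | False
True | False | True
False | True | True
True | True | True
Satisfying assignment at row 2: a=True, b=False gives True.

No, it is not a contradiction.


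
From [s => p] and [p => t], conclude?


Hypothetical syllogism: from (P → Q) and (Q → R), infer (P → R).
Chain the two implications through the shared middle term 'p'.

s => t


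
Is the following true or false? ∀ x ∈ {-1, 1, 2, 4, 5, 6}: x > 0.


Evaluate the predicate on each element: -1:F, 1:T, 2:T, 4:T, 5:T, 6:T.
Counterexample x = -1 fails the predicate.

F


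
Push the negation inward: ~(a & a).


De Morgan: the negation of a conjunction is the disjunction of the negations.
Distribute ~ across &, flipping it to |, and negate each literal.

(~a) | (~a)


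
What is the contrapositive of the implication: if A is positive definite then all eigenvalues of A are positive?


The contrapositive of (P → Q) is (¬Q → ¬P); it is logically equivalent to the original.
Here P = 'A is positive definite' and Q = 'all eigenvalues of A are positive'.

If not (all eigenvalues of A are positive), then not (A is positive definite).


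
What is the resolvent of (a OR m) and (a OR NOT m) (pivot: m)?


The clauses contain complementary literals m and NOTm.
Resolution eliminates this pair and disjoins the remaining literals (merging duplicates).

a


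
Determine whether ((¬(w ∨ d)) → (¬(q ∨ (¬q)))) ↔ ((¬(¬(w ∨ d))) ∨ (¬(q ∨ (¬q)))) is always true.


Build the truth table over {d, q, w}:
d | q | w | φ
-------------
F | F | F | T
T | F | F | T
F | T | F | T
T | T | F | T
F | F | T | T
T | F | T | T
F | T | T | T
T | T | T | T
Every row evaluates to true.

Yes, it is a tautology.


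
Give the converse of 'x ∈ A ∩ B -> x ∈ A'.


The converse of (P → Q) is (Q → P). It is not in general equivalent to the original.
Here P = 'x ∈ A ∩ B' and Q = 'x ∈ A'.

If x ∈ A, then x ∈ A ∩ B.


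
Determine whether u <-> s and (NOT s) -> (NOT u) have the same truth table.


Compare truth tables:
s | u | φ | ψ
-------------
F | F | T | T
T | F | F | T
F | T | F | F
T | T | T | T
They differ at row 2 (s=T, u=F): φ=F but ψ=T.

No, they are not logically equivalent.


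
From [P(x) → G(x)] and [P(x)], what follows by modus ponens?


Modus ponens: from (P → Q) and P, infer Q.
P = 'P(x)' is asserted, and P → Q holds, so Q follows.

G(x).


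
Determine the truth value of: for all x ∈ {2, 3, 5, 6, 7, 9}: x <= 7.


Evaluate the predicate on each element: 2:T, 3:T, 5:T, 6:T, 7:T, 9:F.
Counterexample x = 9 fails the predicate.

F


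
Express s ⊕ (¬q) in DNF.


Step 1: s ⊕ (¬q) is true exactly when they disagree: (s ∧ ¬(¬q)) ∨ (¬s ∧ (¬q)).
Step 2: Eliminate any double negations (¬¬X = X).

(s ∧ q) ∨ ((¬s) ∧ (¬q))


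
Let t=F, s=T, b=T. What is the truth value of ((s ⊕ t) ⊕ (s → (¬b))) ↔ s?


Substitute t=F, s=T, b=T:
s ⊕ t = T ⊕ F = T
¬b = F
s → (¬b) = T → F = F
(s ⊕ t) ⊕ (s → (¬b)) = T ⊕ F = T
((s ⊕ t) ⊕ (s → (¬b))) ↔ s = T ↔ T = T

T


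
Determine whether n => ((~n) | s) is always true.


Build the truth table over {n, s}:
n | s | φ
---------
False | False | True
True | False | False
False | True | True
True | True | True
Counterexample at row 2: with n=True, s=False, the formula is False.

No, it is not a tautology.


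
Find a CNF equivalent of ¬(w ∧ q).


Step 1: Apply De Morgan: ¬(w ∧ q) = ¬w ∨ ¬q.

(¬w) ∨ (¬q)


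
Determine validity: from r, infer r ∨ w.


This matches the form of disjunction introduction: the conclusion follows in every model of the premises.

Valid.


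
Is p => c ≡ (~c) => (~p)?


Compare truth tables:
c | p | φ | ψ
-------------
False | False | True | True
True | False | True | True
False | True | False | False
True | True | True | True
The columns φ and ψ agree on every row.

Yes, they are logically equivalent.


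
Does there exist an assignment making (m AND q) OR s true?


Search for a satisfying assignment over {m, q, s}.
Try m=T, q=T, s=F: the formula evaluates to T.
A satisfying assignment exists.

Satisfiable.


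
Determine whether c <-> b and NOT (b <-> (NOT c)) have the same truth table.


Compare truth tables:
b | c | φ | ψ
-------------
F | F | T | T
T | F | F | F
F | T | F | F
T | T | T | T
The columns φ and ψ agree on every row.

Yes, they are logically equivalent.


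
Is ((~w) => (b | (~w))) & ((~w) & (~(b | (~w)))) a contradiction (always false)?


Truth table over {b, w}:
b | w | φ
---------
False | False | False
True | False | False
False | True | False
True | True | False
Every row is false.

Yes, it is a contradiction.


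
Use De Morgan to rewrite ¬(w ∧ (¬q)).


De Morgan: the negation of a conjunction is the disjunction of the negations.
Distribute ¬ across ∧, flipping it to ∨, and negate each literal.

(¬w) ∨ q


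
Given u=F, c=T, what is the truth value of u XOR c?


Exclusive or is true when exactly one operand is true.
Substitute: u=F, c=T.
F XOR T evaluates to T.

T


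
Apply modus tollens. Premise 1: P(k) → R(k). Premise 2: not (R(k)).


Modus tollens: from (P → Q) and ¬Q, infer ¬P.
Q = 'R(k)' is denied; since P → Q, P must also fail.

Not (P(k)).


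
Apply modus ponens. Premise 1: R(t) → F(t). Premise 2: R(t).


Modus ponens: from (P → Q) and P, infer Q.
P = 'R(t)' is asserted, and P → Q holds, so Q follows.

F(t).


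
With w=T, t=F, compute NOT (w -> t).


Substitute w=T, t=F:
w -> t = T -> F = F
NOT (w -> t) = T

T


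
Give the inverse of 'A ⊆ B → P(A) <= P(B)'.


The inverse of (P → Q) is (¬P → ¬Q). It is equivalent to the converse, not to the original.
Here P = 'A ⊆ B' and Q = 'P(A) <= P(B)'.

If not (A ⊆ B), then not (P(A) <= P(B)).


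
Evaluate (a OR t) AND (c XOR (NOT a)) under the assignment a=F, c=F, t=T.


Substitute a=F, c=F, t=T:
a OR t = F OR T = T
NOT a = T
c XOR (NOT a) = F XOR T = T
(a OR t) AND (c XOR (NOT a)) = T AND T = T

T


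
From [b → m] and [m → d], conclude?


Hypothetical syllogism: from (P → Q) and (Q → R), infer (P → R).
Chain the two implications through the shared middle term 'm'.

b → d


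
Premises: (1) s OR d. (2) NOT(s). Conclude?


Disjunctive syllogism: from (P ∨ Q) and ¬P, infer Q.
One disjunct, 's', is ruled out; the other must hold.

d


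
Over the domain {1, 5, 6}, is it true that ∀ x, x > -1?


Evaluate the predicate on each element: 1:T, 5:T, 6:T.
Every element satisfies the predicate.

T


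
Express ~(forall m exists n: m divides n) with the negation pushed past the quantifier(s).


Negation flips each quantifier (∀↔∃) and negates the inner predicate.
¬(forall m exists n: φ) = exists m forall n: ¬φ.

exists m forall n: ~(m divides n)


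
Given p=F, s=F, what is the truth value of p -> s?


Implication is false only when antecedent is true and consequent is false.
Substitute: p=F, s=F.
F -> F evaluates to T.

T


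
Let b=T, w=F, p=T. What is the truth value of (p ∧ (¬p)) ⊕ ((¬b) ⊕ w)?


Substitute b=T, w=F, p=T:
¬p = F
p ∧ (¬p) = T ∧ F = F
¬b = F
(¬b) ⊕ w = F ⊕ F = F
(p ∧ (¬p)) ⊕ ((¬b) ⊕ w) = F ⊕ F = F

F


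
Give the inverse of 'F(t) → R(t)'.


The inverse of (P → Q) is (¬P → ¬Q). It is equivalent to the converse, not to the original.
Here P = 'F(t)' and Q = 'R(t)'.

If not (F(t)), then not (R(t)).


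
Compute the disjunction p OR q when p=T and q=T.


Disjunction is false only when both operands are false.
Substitute: p=T, q=T.
T OR T evaluates to T.

T


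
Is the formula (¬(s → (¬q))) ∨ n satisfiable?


Search for a satisfying assignment over {n, q, s}.
Try n=T, q=F, s=F: the formula evaluates to T.
A satisfying assignment exists.

Satisfiable.


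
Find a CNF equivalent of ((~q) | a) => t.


Step 1: Rewrite as ¬((¬q) ∨ a) ∨ t = (¬(¬q) ∧ ¬a) ∨ t.
Step 2: Distribute ∨ over ∧.
Step 3: Eliminate any double negations (¬¬X = X).

(q | t) & ((~a) | t)


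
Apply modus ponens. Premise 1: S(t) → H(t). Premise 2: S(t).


Modus ponens: from (P → Q) and P, infer Q.
P = 'S(t)' is asserted, and P → Q holds, so Q follows.

H(t).


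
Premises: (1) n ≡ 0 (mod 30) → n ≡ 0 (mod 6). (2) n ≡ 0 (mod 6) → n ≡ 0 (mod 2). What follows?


Hypothetical syllogism: from (P → Q) and (Q → R), infer (P → R).
Chain the two implications through the shared middle term 'n ≡ 0 (mod 6)'.

n ≡ 0 (mod 30) → n ≡ 0 (mod 2)


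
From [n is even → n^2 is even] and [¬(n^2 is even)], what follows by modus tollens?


Modus tollens: from (P → Q) and ¬Q, infer ¬P.
Q = 'n^2 is even' is denied; since P → Q, P must also fail.

Not (n is even).


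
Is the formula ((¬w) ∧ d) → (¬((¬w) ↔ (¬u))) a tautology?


Build the truth table over {d, u, w}:
d | u | w | φ
-------------
F | F | F | T
T | F | F | F
F | T | F | T
T | T | F | T
F | F | T | T
T | F | T | T
F | T | T | T
T | T | T | T
Counterexample at row 2: with d=T, u=F, w=F, the formula is F.

No, it is not a tautology.


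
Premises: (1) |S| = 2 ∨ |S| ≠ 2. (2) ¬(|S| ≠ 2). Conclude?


Disjunctive syllogism: from (P ∨ Q) and ¬P, infer Q.
One disjunct, '|S| ≠ 2', is ruled out; the other must hold.

|S| = 2


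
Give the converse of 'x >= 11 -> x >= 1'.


The converse of (P → Q) is (Q → P). It is not in general equivalent to the original.
Here P = 'x >= 11' and Q = 'x >= 1'.

If x >= 1, then x >= 11.


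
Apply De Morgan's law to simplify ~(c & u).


De Morgan: the negation of a conjunction is the disjunction of the negations.
Distribute ~ across &, flipping it to |, and negate each literal.

(~c) | (~u)


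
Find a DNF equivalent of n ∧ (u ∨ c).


Step 1: Distribute ∧ over ∨: n ∧ (u ∨ c) = (n ∧ u) ∨ (n ∧ c).

(n ∧ u) ∨ (n ∧ c)


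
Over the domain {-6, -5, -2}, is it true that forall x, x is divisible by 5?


Evaluate the predicate on each element: -6:False, -5:True, -2:False.
Counterexample x = -6 fails the predicate.

False


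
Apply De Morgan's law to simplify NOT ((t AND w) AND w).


De Morgan: the negation of a conjunction is the disjunction of the negations.
Distribute NOT across AND, flipping it to OR, and negate each literal.

((NOT t) OR (NOT w)) OR (NOT w)


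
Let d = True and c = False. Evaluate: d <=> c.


Biconditional is true when both operands have the same truth value.
Substitute: d=True, c=False.
True <=> False evaluates to False.

False


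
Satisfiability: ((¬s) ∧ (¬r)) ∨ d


Search for a satisfying assignment over {d, r, s}.
Try d=F, r=F, s=F: the formula evaluates to T.
A satisfying assignment exists.

Satisfiable.


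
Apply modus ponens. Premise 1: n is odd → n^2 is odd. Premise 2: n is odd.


Modus ponens: from (P → Q) and P, infer Q.
P = 'n is odd' is asserted, and P → Q holds, so Q follows.

n^2 is odd.


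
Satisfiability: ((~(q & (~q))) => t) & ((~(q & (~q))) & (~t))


Check all 4 assignments over {q, t}:
q | t | φ
---------
False | False | False
True | False | False
False | True | False
True | True | False
No assignment makes the formula true.

Unsatisfiable.


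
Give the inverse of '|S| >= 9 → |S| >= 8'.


The inverse of (P → Q) is (¬P → ¬Q). It is equivalent to the converse, not to the original.
Here P = '|S| >= 9' and Q = '|S| >= 8'.

If not (|S| >= 9), then not (|S| >= 8).


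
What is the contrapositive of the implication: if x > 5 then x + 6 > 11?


The contrapositive of (P → Q) is (¬Q → ¬P); it is logically equivalent to the original.
Here P = 'x > 5' and Q = 'x + 6 > 11'.

If not (x + 6 > 11), then not (x > 5).


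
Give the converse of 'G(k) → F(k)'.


The converse of (P → Q) is (Q → P). It is not in general equivalent to the original.
Here P = 'G(k)' and Q = 'F(k)'.

If F(k), then G(k).


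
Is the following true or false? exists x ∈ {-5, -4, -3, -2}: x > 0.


Evaluate the predicate on each element: -5:False, -4:False, -3:False, -2:False.
No element satisfies the predicate.

False


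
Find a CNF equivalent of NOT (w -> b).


Step 1: Rewrite w → b as ¬w ∨ b.
Step 2: Negate: ¬(¬w ∨ b) = w ∧ ¬b (De Morgan + double negation).

w AND (NOT b)


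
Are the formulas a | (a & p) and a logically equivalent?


Compare truth tables:
a | p | φ | ψ
-------------
False | False | False | False
True | False | True | True
False | True | False | False
True | True | True | True
The columns φ and ψ agree on every row.

Yes, they are logically equivalent.
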